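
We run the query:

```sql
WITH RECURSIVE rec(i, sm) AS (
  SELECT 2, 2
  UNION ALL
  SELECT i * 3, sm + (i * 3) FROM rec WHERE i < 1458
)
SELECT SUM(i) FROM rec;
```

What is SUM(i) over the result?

Base: i=2, sm=2.
Iteration 1: 2 < 1458 holds -> i = 2 * 3 = 6, sm = 2 + 6 = 8.
Iteration 2: 6 < 1458 holds -> i = 6 * 3 = 18, sm = 8 + 18 = 26.
Iteration 3: 18 < 1458 holds -> i = 18 * 3 = 54, sm = 26 + 54 = 80.
Iteration 4: 54 < 1458 holds -> i = 54 * 3 = 162, sm = 80 + 162 = 242.
Iteration 5: 162 < 1458 holds -> i = 162 * 3 = 486, sm = 242 + 486 = 728.
Iteration 6: 486 < 1458 holds -> i = 486 * 3 = 1458, sm = 728 + 1458 = 2186.
Iteration 7: 1458 < 1458 fails; recursion stops.
SUM(i) = 2 + 6 + 18 + 54 + 162 + 486 + 1458 = 2186.

2186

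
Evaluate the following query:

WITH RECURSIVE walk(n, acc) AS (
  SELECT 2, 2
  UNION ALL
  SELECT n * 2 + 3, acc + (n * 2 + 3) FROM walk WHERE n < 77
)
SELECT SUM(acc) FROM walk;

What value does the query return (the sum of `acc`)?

240

Base: n=2, acc=2.
Iteration 1: 2 < 77 holds -> n = 2 * 2 + 3 = 7, acc = 2 + 7 = 9.
Iteration 2: 7 < 77 holds -> n = 7 * 2 + 3 = 17, acc = 9 + 17 = 26.
Iteration 3: 17 < 77 holds -> n = 17 * 2 + 3 = 37, acc = 26 + 37 = 63.
Iteration 4: 37 < 77 holds -> n = 37 * 2 + 3 = 77, acc = 63 + 77 = 140.
Iteration 5: 77 < 77 fails; recursion stops.
SUM(acc) = 2 + 9 + 26 + 63 + 140 = 240.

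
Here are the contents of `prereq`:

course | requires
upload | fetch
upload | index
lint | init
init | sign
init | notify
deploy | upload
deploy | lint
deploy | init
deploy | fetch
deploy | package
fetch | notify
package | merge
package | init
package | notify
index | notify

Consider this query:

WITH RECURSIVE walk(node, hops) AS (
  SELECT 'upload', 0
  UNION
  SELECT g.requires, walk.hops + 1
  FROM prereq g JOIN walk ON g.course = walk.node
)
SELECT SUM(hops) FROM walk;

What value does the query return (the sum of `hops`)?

4

Base: (upload, hops=0).
Iteration 1: edges from {upload} -> (fetch, hops=1), (index, hops=1).
Iteration 2: edges from {fetch,index} -> (notify, hops=2). [UNION drops 1 duplicate row(s)]
Iteration 3: no outgoing edges from {notify}; recursion stops.
SUM(hops) = 0 + 1 + 1 + 2 = 4.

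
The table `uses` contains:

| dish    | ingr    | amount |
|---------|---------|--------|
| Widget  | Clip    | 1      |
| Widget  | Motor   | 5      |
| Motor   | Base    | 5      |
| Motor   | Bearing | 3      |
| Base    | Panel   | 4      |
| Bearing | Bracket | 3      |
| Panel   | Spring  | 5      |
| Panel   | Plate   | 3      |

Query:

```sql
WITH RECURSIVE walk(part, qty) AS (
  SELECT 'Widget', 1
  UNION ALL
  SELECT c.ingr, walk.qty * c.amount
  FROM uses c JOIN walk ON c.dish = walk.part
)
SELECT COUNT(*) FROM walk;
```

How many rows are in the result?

Base: (Widget, qty=1).
Iteration 1: components of {Widget} -> Clip = 1*1 = 1, Motor = 1*5 = 5.
Iteration 2: components of {Clip,Motor} -> Base = 5*5 = 25, Bearing = 5*3 = 15.
Iteration 3: components of {Base,Bearing} -> Bracket = 15*3 = 45, Panel = 25*4 = 100.
Iteration 4: components of {Bracket,Panel} -> Plate = 100*3 = 300, Spring = 100*5 = 500.
Iteration 5: no further components; recursion stops.
Total rows emitted: 9.

9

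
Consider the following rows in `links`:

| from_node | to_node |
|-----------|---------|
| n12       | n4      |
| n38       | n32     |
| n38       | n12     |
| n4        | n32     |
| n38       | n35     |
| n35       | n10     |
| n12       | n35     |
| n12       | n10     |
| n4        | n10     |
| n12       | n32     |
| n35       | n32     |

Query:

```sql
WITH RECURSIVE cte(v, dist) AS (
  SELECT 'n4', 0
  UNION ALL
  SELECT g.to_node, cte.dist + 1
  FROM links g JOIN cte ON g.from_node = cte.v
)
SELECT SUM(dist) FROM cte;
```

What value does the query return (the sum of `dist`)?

Base: (n4, dist=0).
Iteration 1: edges from {n4} -> (n10, dist=1), (n32, dist=1).
Iteration 2: no outgoing edges from {n10,n32}; recursion stops.
SUM(dist) = 0 + 1 + 1 = 2.

2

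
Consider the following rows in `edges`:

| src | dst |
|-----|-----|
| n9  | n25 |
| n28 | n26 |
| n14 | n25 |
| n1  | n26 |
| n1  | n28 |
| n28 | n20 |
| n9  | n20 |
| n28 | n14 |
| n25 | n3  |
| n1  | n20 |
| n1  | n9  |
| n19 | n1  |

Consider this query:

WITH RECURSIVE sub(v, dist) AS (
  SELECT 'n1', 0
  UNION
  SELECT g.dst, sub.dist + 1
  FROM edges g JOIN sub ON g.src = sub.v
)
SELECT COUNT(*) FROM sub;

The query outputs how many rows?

Base: (n1, dist=0).
Iteration 1: edges from {n1} -> (n20, dist=1), (n26, dist=1), (n28, dist=1), (n9, dist=1).
Iteration 2: edges from {n20,n26,n28,n9} -> (n14, dist=2), (n20, dist=2), (n25, dist=2), (n26, dist=2). [UNION drops 1 duplicate row(s)]
Iteration 3: edges from {n14,n20,n25,n26} -> (n25, dist=3), (n3, dist=3).
Iteration 4: edges from {n25,n3} -> (n3, dist=4).
Iteration 5: no outgoing edges from {n3}; recursion stops.
Total rows emitted: 12.

12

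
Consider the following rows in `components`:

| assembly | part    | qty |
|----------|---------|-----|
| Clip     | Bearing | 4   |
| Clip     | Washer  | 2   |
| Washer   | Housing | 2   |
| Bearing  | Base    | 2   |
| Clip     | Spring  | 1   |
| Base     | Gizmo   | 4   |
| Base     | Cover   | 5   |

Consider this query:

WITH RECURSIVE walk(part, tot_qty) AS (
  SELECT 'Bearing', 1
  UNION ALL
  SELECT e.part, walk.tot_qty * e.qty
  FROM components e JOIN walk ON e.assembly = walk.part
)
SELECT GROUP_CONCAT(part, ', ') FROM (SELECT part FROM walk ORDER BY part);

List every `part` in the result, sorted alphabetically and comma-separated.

Base: (Bearing, tot_qty=1).
Iteration 1: components of {Bearing} -> Base = 1*2 = 2.
Iteration 2: components of {Base} -> Cover = 2*5 = 10, Gizmo = 2*4 = 8.
Iteration 3: no further components; recursion stops.

Base, Bearing, Cover, Gizmo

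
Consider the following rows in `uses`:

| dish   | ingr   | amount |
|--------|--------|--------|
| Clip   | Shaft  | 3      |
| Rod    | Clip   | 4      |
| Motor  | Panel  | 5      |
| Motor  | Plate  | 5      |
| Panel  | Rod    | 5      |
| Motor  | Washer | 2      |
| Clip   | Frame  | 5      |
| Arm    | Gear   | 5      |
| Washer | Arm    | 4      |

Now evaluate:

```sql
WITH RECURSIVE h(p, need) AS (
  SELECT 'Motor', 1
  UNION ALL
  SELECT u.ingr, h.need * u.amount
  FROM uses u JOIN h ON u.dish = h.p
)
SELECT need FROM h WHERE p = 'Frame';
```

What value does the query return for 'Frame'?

500

Base: (Motor, need=1).
Iteration 1: components of {Motor} -> Panel = 1*5 = 5, Plate = 1*5 = 5, Washer = 1*2 = 2.
Iteration 2: components of {Panel,Plate,Washer} -> Arm = 2*4 = 8, Rod = 5*5 = 25.
Iteration 3: components of {Arm,Rod} -> Clip = 25*4 = 100, Gear = 8*5 = 40.
Iteration 4: components of {Clip,Gear} -> Frame = 100*5 = 500, Shaft = 100*3 = 300.
Iteration 5: no further components; recursion stops.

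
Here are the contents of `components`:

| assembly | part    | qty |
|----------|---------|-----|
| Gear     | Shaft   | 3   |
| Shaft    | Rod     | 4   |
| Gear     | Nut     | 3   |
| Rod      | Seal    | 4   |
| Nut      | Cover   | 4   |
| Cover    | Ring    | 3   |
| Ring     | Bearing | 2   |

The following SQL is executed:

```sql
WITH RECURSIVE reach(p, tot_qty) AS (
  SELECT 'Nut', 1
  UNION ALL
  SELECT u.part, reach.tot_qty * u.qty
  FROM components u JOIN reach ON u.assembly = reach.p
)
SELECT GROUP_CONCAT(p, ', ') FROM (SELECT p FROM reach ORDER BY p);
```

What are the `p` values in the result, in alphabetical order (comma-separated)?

Bearing, Cover, Nut, Ring

Base: (Nut, tot_qty=1).
Iteration 1: components of {Nut} -> Cover = 1*4 = 4.
Iteration 2: components of {Cover} -> Ring = 4*3 = 12.
Iteration 3: components of {Ring} -> Bearing = 12*2 = 24.
Iteration 4: no further components; recursion stops.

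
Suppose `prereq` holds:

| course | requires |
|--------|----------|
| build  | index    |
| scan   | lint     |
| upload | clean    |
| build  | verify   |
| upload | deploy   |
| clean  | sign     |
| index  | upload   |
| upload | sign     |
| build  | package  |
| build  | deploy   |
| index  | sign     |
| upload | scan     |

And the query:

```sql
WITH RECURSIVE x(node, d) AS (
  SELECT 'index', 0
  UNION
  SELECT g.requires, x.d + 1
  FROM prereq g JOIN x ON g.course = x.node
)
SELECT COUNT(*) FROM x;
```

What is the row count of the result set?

Base: (index, d=0).
Iteration 1: edges from {index} -> (sign, d=1), (upload, d=1).
Iteration 2: edges from {sign,upload} -> (clean, d=2), (deploy, d=2), (scan, d=2), (sign, d=2).
Iteration 3: edges from {clean,deploy,scan,sign} -> (lint, d=3), (sign, d=3).
Iteration 4: no outgoing edges from {lint,sign}; recursion stops.
Total rows emitted: 9.

9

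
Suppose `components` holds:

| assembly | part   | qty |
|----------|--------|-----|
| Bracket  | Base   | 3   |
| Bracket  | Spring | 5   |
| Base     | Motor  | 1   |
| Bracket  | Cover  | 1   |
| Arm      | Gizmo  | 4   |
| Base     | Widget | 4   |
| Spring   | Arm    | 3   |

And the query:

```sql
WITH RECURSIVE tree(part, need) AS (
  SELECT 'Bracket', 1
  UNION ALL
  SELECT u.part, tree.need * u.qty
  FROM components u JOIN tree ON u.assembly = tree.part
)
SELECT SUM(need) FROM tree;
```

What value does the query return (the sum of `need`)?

100

Base: (Bracket, need=1).
Iteration 1: components of {Bracket} -> Base = 1*3 = 3, Cover = 1*1 = 1, Spring = 1*5 = 5.
Iteration 2: components of {Base,Cover,Spring} -> Arm = 5*3 = 15, Motor = 3*1 = 3, Widget = 3*4 = 12.
Iteration 3: components of {Arm,Motor,Widget} -> Gizmo = 15*4 = 60.
Iteration 4: no further components; recursion stops.
SUM(need) = 1 + 3 + 1 + 5 + 3 + 12 + 15 + 60 = 100.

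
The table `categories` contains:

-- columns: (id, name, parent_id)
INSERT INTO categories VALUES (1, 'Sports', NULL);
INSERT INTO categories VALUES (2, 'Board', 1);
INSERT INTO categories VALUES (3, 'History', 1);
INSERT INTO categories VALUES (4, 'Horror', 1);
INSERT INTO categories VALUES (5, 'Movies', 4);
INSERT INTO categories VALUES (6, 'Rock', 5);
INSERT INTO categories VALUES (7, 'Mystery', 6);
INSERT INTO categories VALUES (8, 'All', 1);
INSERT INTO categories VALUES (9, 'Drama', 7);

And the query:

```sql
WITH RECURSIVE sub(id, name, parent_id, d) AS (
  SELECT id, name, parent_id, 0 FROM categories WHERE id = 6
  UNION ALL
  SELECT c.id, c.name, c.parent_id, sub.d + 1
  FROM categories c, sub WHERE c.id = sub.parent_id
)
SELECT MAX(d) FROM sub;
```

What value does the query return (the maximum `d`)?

3

Base: id=6 (Rock), parent_id=5, d 0.
Iteration 1: join on id=5 -> Movies (id 5, parent_id=4, d 1).
Iteration 2: join on id=4 -> Horror (id 4, parent_id=1, d 2).
Iteration 3: join on id=1 -> Sports (id 1, parent_id=NULL, d 3).
Iteration 4: parent_id is NULL; no match; recursion stops.
d values: 0, 1, 2, 3; the maximum is 3.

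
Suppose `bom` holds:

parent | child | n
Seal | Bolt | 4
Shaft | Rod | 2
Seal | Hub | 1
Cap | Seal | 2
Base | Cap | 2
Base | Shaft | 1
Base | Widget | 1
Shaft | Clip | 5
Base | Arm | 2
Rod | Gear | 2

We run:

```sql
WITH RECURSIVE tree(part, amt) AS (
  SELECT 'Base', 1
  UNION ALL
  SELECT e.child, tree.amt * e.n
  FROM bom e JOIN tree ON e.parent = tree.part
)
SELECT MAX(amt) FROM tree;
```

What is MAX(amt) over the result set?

Base: (Base, amt=1).
Iteration 1: components of {Base} -> Arm = 1*2 = 2, Cap = 1*2 = 2, Shaft = 1*1 = 1, Widget = 1*1 = 1.
Iteration 2: components of {Arm,Cap,Shaft,Widget} -> Clip = 1*5 = 5, Rod = 1*2 = 2, Seal = 2*2 = 4.
Iteration 3: components of {Clip,Rod,Seal} -> Bolt = 4*4 = 16, Gear = 2*2 = 4, Hub = 4*1 = 4.
Iteration 4: no further components; recursion stops.
amt values: 1, 1, 2, 2, 1, 4, 5, 2, 4, 16, 4; the maximum is 16.

16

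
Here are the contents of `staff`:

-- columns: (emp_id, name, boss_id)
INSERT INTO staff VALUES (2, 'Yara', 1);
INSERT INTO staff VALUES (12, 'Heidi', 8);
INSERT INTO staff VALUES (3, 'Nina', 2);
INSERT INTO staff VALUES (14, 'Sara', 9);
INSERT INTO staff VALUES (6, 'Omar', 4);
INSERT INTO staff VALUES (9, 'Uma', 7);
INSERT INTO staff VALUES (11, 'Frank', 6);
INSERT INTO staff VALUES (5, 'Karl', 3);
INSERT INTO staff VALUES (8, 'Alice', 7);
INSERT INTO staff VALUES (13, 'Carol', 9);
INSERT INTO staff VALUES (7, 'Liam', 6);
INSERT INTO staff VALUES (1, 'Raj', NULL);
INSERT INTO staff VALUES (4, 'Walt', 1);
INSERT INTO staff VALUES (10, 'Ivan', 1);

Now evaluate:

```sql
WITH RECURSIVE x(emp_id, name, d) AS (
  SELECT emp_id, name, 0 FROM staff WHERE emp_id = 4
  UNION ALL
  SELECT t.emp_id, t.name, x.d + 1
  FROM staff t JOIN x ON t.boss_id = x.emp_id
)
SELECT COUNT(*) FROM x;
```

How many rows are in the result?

Base: emp_id=4 (Walt) at d 0.
Iteration 1: rows with boss_id in {4} -> Omar (id 6, d 1).
Iteration 2: rows with boss_id in {6} -> Liam (id 7, d 2), Frank (id 11, d 2).
Iteration 3: rows with boss_id in {7,11} -> Alice (id 8, d 3), Uma (id 9, d 3).
Iteration 4: rows with boss_id in {8,9} -> Heidi (id 12, d 4), Carol (id 13, d 4), Sara (id 14, d 4).
Iteration 5: no rows with boss_id in {12,13,14}; recursion stops.
Total rows emitted: 9.

9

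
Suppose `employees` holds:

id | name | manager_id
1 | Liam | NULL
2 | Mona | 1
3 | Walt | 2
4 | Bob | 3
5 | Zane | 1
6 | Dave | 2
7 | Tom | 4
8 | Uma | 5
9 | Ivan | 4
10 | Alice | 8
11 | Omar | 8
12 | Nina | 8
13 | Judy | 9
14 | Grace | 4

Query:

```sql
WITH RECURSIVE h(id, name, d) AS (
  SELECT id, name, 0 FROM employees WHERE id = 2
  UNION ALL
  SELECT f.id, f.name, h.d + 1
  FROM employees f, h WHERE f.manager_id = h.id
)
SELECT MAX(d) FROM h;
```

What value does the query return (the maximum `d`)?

Base: id=2 (Mona) at d 0.
Iteration 1: rows with manager_id in {2} -> Walt (id 3, d 1), Dave (id 6, d 1).
Iteration 2: rows with manager_id in {3,6} -> Bob (id 4, d 2).
Iteration 3: rows with manager_id in {4} -> Tom (id 7, d 3), Ivan (id 9, d 3), Grace (id 14, d 3).
Iteration 4: rows with manager_id in {7,9,14} -> Judy (id 13, d 4).
Iteration 5: no rows with manager_id in {13}; recursion stops.
d values: 0, 1, 1, 2, 3, 3, 3, 4; the maximum is 4.

4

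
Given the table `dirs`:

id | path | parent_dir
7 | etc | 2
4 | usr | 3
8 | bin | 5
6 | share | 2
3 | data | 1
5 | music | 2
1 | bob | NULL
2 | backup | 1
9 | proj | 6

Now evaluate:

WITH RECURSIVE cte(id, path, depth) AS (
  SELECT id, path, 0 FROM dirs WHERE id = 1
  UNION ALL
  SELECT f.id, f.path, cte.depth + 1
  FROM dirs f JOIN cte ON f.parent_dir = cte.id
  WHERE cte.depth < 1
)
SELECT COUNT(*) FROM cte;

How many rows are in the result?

3

Base: id=1 (bob) at depth 0.
Iteration 1: rows with parent_dir in {1} -> backup (id 2, depth 1), data (id 3, depth 1).
Iteration 2: depth < 1 fails for all current rows; recursion stops.
Total rows emitted: 3.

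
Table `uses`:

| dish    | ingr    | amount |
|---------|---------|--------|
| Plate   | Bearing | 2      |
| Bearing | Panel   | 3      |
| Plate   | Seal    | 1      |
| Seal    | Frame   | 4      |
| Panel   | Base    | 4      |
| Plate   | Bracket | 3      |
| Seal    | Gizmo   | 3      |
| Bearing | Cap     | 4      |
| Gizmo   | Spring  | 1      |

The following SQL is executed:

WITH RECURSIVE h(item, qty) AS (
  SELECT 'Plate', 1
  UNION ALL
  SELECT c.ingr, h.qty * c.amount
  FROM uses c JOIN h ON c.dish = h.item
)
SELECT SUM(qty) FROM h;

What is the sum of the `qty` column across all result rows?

55

Base: (Plate, qty=1).
Iteration 1: components of {Plate} -> Bearing = 1*2 = 2, Bracket = 1*3 = 3, Seal = 1*1 = 1.
Iteration 2: components of {Bearing,Bracket,Seal} -> Cap = 2*4 = 8, Frame = 1*4 = 4, Gizmo = 1*3 = 3, Panel = 2*3 = 6.
Iteration 3: components of {Cap,Frame,Gizmo,Panel} -> Base = 6*4 = 24, Spring = 3*1 = 3.
Iteration 4: no further components; recursion stops.
SUM(qty) = 1 + 2 + 1 + 3 + 6 + 8 + 4 + 3 + 24 + 3 = 55.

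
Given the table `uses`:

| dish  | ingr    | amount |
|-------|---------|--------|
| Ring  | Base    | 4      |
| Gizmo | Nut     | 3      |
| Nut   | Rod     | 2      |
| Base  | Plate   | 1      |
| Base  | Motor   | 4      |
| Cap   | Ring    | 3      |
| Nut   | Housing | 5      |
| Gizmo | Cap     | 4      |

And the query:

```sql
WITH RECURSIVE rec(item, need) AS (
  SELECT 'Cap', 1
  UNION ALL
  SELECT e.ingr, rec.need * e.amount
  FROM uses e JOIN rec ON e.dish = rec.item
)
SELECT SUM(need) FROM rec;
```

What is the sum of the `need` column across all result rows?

76

Base: (Cap, need=1).
Iteration 1: components of {Cap} -> Ring = 1*3 = 3.
Iteration 2: components of {Ring} -> Base = 3*4 = 12.
Iteration 3: components of {Base} -> Motor = 12*4 = 48, Plate = 12*1 = 12.
Iteration 4: no further components; recursion stops.
SUM(need) = 1 + 3 + 12 + 48 + 12 = 76.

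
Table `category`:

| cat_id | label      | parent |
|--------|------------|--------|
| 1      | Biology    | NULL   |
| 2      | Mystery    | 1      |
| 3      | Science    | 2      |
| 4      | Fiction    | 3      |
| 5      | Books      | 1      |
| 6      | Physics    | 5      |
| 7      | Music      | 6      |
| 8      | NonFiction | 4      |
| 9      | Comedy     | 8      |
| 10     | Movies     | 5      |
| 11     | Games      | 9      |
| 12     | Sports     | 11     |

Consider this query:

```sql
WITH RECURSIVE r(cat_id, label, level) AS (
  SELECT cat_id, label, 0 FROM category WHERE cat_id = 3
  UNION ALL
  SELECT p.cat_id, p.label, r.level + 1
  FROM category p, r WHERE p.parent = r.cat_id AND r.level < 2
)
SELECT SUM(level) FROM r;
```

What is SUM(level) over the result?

Base: cat_id=3 (Science) at level 0.
Iteration 1: rows with parent in {3} -> Fiction (id 4, level 1).
Iteration 2: rows with parent in {4} -> NonFiction (id 8, level 2).
Iteration 3: level < 2 fails for all current rows; recursion stops.
SUM(level) = 0 + 1 + 2 = 3.

3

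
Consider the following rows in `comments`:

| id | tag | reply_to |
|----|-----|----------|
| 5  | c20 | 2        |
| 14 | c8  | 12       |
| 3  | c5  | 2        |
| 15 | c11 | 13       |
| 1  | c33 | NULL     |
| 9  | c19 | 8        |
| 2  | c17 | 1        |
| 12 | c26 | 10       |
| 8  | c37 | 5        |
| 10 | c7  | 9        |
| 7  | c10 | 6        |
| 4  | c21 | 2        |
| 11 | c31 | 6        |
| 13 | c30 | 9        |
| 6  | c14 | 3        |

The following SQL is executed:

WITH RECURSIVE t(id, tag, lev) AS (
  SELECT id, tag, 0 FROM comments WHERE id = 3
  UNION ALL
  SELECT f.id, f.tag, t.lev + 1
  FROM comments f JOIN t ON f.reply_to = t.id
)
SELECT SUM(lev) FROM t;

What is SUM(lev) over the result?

5

Base: id=3 (c5) at lev 0.
Iteration 1: rows with reply_to in {3} -> c14 (id 6, lev 1).
Iteration 2: rows with reply_to in {6} -> c10 (id 7, lev 2), c31 (id 11, lev 2).
Iteration 3: no rows with reply_to in {7,11}; recursion stops.
SUM(lev) = 0 + 1 + 2 + 2 = 5.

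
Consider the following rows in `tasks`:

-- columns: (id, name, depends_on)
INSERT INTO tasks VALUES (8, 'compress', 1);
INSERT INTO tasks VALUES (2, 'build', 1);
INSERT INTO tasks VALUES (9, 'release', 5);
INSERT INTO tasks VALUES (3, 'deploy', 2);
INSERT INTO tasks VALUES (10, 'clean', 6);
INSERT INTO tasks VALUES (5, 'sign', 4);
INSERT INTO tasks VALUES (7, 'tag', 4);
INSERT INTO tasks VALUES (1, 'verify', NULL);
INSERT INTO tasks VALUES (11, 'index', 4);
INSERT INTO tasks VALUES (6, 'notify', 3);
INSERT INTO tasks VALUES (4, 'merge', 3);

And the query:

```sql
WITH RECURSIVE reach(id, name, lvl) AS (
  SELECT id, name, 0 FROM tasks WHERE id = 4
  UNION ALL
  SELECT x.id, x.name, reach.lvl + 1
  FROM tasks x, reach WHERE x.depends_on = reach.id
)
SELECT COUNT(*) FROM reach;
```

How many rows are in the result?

5

Base: id=4 (merge) at lvl 0.
Iteration 1: rows with depends_on in {4} -> sign (id 5, lvl 1), tag (id 7, lvl 1), index (id 11, lvl 1).
Iteration 2: rows with depends_on in {5,7,11} -> release (id 9, lvl 2).
Iteration 3: no rows with depends_on in {9}; recursion stops.
Total rows emitted: 5.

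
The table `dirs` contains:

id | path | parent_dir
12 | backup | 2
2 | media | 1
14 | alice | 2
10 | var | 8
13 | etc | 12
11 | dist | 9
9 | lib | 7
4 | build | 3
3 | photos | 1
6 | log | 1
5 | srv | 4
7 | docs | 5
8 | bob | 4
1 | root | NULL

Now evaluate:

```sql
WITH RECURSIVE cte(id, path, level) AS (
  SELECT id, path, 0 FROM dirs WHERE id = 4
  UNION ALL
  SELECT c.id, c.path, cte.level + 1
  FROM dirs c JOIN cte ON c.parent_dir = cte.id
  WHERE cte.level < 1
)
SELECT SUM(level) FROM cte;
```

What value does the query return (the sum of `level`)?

Base: id=4 (build) at level 0.
Iteration 1: rows with parent_dir in {4} -> srv (id 5, level 1), bob (id 8, level 1).
Iteration 2: level < 1 fails for all current rows; recursion stops.
SUM(level) = 0 + 1 + 1 = 2.

2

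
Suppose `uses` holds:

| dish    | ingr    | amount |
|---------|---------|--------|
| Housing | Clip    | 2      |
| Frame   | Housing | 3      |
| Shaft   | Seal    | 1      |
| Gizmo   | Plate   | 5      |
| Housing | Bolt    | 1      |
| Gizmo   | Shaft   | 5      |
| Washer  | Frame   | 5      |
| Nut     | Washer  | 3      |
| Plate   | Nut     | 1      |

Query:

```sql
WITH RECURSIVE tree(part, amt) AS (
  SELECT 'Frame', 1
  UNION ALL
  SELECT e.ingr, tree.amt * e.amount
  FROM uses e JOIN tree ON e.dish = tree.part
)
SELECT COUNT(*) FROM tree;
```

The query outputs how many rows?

4

Base: (Frame, amt=1).
Iteration 1: components of {Frame} -> Housing = 1*3 = 3.
Iteration 2: components of {Housing} -> Bolt = 3*1 = 3, Clip = 3*2 = 6.
Iteration 3: no further components; recursion stops.
Total rows emitted: 4.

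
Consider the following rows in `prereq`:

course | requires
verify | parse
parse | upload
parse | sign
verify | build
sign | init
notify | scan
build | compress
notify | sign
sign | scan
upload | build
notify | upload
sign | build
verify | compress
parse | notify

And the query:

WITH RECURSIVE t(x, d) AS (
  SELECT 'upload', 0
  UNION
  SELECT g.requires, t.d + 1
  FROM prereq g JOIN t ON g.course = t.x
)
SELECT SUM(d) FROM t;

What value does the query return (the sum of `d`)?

3

Base: (upload, d=0).
Iteration 1: edges from {upload} -> (build, d=1).
Iteration 2: edges from {build} -> (compress, d=2).
Iteration 3: no outgoing edges from {compress}; recursion stops.
SUM(d) = 0 + 1 + 2 = 3.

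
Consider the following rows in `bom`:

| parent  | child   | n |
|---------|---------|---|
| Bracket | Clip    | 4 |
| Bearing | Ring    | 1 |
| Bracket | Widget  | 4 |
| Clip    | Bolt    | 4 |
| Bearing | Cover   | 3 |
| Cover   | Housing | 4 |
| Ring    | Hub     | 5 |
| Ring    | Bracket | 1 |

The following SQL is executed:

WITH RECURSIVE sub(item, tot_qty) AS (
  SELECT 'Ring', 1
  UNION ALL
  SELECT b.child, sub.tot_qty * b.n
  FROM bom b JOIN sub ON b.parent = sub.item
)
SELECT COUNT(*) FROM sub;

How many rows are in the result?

6

Base: (Ring, tot_qty=1).
Iteration 1: components of {Ring} -> Bracket = 1*1 = 1, Hub = 1*5 = 5.
Iteration 2: components of {Bracket,Hub} -> Clip = 1*4 = 4, Widget = 1*4 = 4.
Iteration 3: components of {Clip,Widget} -> Bolt = 4*4 = 16.
Iteration 4: no further components; recursion stops.
Total rows emitted: 6.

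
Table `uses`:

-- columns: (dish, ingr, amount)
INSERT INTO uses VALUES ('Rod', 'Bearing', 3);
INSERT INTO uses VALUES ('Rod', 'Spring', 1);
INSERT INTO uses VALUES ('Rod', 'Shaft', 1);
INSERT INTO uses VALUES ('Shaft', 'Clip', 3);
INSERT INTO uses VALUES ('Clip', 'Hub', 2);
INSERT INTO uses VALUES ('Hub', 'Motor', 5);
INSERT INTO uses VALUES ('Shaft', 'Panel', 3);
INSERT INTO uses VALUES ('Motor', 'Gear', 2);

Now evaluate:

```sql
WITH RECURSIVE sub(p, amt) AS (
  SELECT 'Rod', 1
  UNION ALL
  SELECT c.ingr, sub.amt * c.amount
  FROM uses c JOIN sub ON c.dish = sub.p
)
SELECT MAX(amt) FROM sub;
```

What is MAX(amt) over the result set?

60

Base: (Rod, amt=1).
Iteration 1: components of {Rod} -> Bearing = 1*3 = 3, Shaft = 1*1 = 1, Spring = 1*1 = 1.
Iteration 2: components of {Bearing,Shaft,Spring} -> Clip = 1*3 = 3, Panel = 1*3 = 3.
Iteration 3: components of {Clip,Panel} -> Hub = 3*2 = 6.
Iteration 4: components of {Hub} -> Motor = 6*5 = 30.
Iteration 5: components of {Motor} -> Gear = 30*2 = 60.
Iteration 6: no further components; recursion stops.
amt values: 1, 3, 1, 1, 3, 3, 6, 30, 60; the maximum is 60.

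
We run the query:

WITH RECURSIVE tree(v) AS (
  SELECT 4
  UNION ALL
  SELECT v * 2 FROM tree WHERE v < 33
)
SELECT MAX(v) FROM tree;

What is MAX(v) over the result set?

64

Base: v=4.
Iteration 1: 4 < 33 holds -> v = 4 * 2 = 8.
Iteration 2: 8 < 33 holds -> v = 8 * 2 = 16.
Iteration 3: 16 < 33 holds -> v = 16 * 2 = 32.
Iteration 4: 32 < 33 holds -> v = 32 * 2 = 64.
Iteration 5: 64 < 33 fails; recursion stops.
v values: 4, 8, 16, 32, 64; the maximum is 64.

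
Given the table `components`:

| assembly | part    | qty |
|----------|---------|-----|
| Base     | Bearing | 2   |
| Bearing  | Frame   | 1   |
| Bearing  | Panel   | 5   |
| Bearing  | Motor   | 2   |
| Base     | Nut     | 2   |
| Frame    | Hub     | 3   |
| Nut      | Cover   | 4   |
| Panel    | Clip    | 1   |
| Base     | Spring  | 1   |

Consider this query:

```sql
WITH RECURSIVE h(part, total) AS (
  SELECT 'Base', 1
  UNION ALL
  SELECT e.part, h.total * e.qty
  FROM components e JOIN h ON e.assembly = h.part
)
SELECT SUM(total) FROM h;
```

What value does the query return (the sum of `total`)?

46

Base: (Base, total=1).
Iteration 1: components of {Base} -> Bearing = 1*2 = 2, Nut = 1*2 = 2, Spring = 1*1 = 1.
Iteration 2: components of {Bearing,Nut,Spring} -> Cover = 2*4 = 8, Frame = 2*1 = 2, Motor = 2*2 = 4, Panel = 2*5 = 10.
Iteration 3: components of {Cover,Frame,Motor,Panel} -> Clip = 10*1 = 10, Hub = 2*3 = 6.
Iteration 4: no further components; recursion stops.
SUM(total) = 1 + 2 + 2 + 1 + 2 + 10 + 4 + 8 + 6 + 10 = 46.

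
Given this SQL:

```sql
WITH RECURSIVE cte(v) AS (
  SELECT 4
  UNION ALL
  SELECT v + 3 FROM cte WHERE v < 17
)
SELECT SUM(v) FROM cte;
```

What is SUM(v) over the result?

Base: v=4.
Iteration 1: 4 < 17 holds -> v = 4 + 3 = 7.
Iteration 2: 7 < 17 holds -> v = 7 + 3 = 10.
Iteration 3: 10 < 17 holds -> v = 10 + 3 = 13.
Iteration 4: 13 < 17 holds -> v = 13 + 3 = 16.
Iteration 5: 16 < 17 holds -> v = 16 + 3 = 19.
Iteration 6: 19 < 17 fails; recursion stops.
SUM(v) = 4 + 7 + 10 + 13 + 16 + 19 = 69.

69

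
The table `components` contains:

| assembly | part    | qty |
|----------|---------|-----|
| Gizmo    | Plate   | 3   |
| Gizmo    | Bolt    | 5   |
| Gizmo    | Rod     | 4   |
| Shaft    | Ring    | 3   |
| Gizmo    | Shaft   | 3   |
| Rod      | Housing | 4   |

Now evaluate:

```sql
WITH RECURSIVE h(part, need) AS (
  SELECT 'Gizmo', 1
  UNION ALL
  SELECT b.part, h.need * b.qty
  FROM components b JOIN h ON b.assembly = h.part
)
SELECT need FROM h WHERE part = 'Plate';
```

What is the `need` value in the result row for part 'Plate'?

3

Base: (Gizmo, need=1).
Iteration 1: components of {Gizmo} -> Bolt = 1*5 = 5, Plate = 1*3 = 3, Rod = 1*4 = 4, Shaft = 1*3 = 3.
Iteration 2: components of {Bolt,Plate,Rod,Shaft} -> Housing = 4*4 = 16, Ring = 3*3 = 9.
Iteration 3: no further components; recursion stops.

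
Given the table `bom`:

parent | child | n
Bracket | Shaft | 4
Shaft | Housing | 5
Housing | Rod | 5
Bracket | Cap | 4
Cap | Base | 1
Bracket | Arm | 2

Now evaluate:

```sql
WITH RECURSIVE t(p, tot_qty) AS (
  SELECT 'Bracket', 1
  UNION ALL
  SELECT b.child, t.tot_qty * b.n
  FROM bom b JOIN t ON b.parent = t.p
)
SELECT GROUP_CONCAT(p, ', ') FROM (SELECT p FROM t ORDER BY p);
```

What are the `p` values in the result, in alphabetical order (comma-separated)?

Arm, Base, Bracket, Cap, Housing, Rod, Shaft

Base: (Bracket, tot_qty=1).
Iteration 1: components of {Bracket} -> Arm = 1*2 = 2, Cap = 1*4 = 4, Shaft = 1*4 = 4.
Iteration 2: components of {Arm,Cap,Shaft} -> Base = 4*1 = 4, Housing = 4*5 = 20.
Iteration 3: components of {Base,Housing} -> Rod = 20*5 = 100.
Iteration 4: no further components; recursion stops.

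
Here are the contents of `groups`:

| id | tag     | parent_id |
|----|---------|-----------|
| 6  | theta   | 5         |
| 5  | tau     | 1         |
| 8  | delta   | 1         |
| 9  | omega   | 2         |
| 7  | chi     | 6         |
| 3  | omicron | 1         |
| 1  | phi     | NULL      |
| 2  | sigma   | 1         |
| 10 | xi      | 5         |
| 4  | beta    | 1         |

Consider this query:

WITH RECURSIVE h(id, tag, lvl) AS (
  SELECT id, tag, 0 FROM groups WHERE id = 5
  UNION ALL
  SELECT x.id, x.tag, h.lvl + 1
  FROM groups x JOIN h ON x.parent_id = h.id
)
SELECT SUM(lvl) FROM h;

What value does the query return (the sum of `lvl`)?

Base: id=5 (tau) at lvl 0.
Iteration 1: rows with parent_id in {5} -> theta (id 6, lvl 1), xi (id 10, lvl 1).
Iteration 2: rows with parent_id in {6,10} -> chi (id 7, lvl 2).
Iteration 3: no rows with parent_id in {7}; recursion stops.
SUM(lvl) = 0 + 1 + 1 + 2 = 4.

4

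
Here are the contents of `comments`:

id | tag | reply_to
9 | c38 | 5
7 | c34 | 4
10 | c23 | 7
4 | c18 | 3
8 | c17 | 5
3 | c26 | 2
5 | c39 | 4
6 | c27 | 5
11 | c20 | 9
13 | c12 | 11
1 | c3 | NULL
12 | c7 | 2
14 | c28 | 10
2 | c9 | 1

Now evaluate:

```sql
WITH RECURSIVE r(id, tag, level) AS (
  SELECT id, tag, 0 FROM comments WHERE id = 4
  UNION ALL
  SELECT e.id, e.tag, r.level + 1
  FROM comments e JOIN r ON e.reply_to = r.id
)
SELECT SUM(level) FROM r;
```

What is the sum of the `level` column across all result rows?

20

Base: id=4 (c18) at level 0.
Iteration 1: rows with reply_to in {4} -> c39 (id 5, level 1), c34 (id 7, level 1).
Iteration 2: rows with reply_to in {5,7} -> c27 (id 6, level 2), c17 (id 8, level 2), c38 (id 9, level 2), c23 (id 10, level 2).
Iteration 3: rows with reply_to in {6,8,9,10} -> c20 (id 11, level 3), c28 (id 14, level 3).
Iteration 4: rows with reply_to in {11,14} -> c12 (id 13, level 4).
Iteration 5: no rows with reply_to in {13}; recursion stops.
SUM(level) = 0 + 1 + 1 + 2 + 2 + 2 + 2 + 3 + 3 + 4 = 20.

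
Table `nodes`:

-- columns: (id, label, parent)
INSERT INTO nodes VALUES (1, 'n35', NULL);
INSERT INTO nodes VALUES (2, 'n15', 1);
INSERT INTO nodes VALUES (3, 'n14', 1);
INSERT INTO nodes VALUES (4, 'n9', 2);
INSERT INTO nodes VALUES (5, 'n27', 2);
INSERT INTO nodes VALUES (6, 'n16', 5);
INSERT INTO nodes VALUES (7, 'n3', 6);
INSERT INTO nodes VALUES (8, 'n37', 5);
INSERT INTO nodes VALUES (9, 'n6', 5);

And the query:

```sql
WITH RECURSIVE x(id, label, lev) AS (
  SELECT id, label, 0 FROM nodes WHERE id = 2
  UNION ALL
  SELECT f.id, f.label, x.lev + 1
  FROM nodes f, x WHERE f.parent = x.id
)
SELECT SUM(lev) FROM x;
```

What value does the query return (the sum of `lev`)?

11

Base: id=2 (n15) at lev 0.
Iteration 1: rows with parent in {2} -> n9 (id 4, lev 1), n27 (id 5, lev 1).
Iteration 2: rows with parent in {4,5} -> n16 (id 6, lev 2), n37 (id 8, lev 2), n6 (id 9, lev 2).
Iteration 3: rows with parent in {6,8,9} -> n3 (id 7, lev 3).
Iteration 4: no rows with parent in {7}; recursion stops.
SUM(lev) = 0 + 1 + 1 + 2 + 2 + 2 + 3 = 11.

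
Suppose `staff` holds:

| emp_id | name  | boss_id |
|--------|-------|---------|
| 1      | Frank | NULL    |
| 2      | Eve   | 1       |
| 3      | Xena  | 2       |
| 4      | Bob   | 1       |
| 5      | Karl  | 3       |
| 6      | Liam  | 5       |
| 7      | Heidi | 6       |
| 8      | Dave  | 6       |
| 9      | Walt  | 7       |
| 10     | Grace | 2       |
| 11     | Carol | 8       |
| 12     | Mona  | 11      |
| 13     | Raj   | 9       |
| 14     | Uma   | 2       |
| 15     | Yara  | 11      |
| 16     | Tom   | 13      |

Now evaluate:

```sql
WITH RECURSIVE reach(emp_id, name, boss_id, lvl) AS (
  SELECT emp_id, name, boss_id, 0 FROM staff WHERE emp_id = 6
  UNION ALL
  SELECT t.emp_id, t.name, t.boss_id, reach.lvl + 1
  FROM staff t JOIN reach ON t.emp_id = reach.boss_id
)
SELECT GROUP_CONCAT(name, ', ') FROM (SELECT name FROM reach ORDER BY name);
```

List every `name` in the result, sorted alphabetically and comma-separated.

Base: emp_id=6 (Liam), boss_id=5, lvl 0.
Iteration 1: join on emp_id=5 -> Karl (id 5, boss_id=3, lvl 1).
Iteration 2: join on emp_id=3 -> Xena (id 3, boss_id=2, lvl 2).
Iteration 3: join on emp_id=2 -> Eve (id 2, boss_id=1, lvl 3).
Iteration 4: join on emp_id=1 -> Frank (id 1, boss_id=NULL, lvl 4).
Iteration 5: boss_id is NULL; no match; recursion stops.

Eve, Frank, Karl, Liam, Xena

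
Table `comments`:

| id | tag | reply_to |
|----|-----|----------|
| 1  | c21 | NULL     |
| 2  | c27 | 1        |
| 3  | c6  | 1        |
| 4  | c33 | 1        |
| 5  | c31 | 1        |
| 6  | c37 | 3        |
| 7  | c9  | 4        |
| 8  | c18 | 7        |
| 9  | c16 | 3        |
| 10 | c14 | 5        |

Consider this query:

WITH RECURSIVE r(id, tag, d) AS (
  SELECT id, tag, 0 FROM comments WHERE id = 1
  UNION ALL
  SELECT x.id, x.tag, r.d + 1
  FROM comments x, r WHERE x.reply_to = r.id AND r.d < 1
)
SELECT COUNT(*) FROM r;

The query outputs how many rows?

5

Base: id=1 (c21) at d 0.
Iteration 1: rows with reply_to in {1} -> c27 (id 2, d 1), c6 (id 3, d 1), c33 (id 4, d 1), c31 (id 5, d 1).
Iteration 2: d < 1 fails for all current rows; recursion stops.
Total rows emitted: 5.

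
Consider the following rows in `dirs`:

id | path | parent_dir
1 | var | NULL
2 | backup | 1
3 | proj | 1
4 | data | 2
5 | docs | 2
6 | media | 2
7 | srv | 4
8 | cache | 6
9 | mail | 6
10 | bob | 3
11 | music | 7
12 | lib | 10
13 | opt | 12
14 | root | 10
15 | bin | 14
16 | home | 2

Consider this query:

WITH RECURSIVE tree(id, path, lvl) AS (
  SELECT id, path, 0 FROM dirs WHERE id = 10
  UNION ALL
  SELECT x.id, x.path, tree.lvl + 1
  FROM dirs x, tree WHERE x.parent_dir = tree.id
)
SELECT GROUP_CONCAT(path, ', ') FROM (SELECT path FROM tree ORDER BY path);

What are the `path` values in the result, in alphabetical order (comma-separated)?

Base: id=10 (bob) at lvl 0.
Iteration 1: rows with parent_dir in {10} -> lib (id 12, lvl 1), root (id 14, lvl 1).
Iteration 2: rows with parent_dir in {12,14} -> opt (id 13, lvl 2), bin (id 15, lvl 2).
Iteration 3: no rows with parent_dir in {13,15}; recursion stops.

bin, bob, lib, opt, root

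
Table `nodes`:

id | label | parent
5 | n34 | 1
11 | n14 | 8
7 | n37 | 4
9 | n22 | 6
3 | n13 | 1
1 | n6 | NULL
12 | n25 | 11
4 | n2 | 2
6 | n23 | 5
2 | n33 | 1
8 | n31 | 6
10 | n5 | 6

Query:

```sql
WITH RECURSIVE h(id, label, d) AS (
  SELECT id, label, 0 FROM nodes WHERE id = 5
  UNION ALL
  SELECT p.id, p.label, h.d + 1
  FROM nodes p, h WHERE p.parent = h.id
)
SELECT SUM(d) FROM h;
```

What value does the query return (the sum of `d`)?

14

Base: id=5 (n34) at d 0.
Iteration 1: rows with parent in {5} -> n23 (id 6, d 1).
Iteration 2: rows with parent in {6} -> n31 (id 8, d 2), n22 (id 9, d 2), n5 (id 10, d 2).
Iteration 3: rows with parent in {8,9,10} -> n14 (id 11, d 3).
Iteration 4: rows with parent in {11} -> n25 (id 12, d 4).
Iteration 5: no rows with parent in {12}; recursion stops.
SUM(d) = 0 + 1 + 2 + 2 + 2 + 3 + 4 = 14.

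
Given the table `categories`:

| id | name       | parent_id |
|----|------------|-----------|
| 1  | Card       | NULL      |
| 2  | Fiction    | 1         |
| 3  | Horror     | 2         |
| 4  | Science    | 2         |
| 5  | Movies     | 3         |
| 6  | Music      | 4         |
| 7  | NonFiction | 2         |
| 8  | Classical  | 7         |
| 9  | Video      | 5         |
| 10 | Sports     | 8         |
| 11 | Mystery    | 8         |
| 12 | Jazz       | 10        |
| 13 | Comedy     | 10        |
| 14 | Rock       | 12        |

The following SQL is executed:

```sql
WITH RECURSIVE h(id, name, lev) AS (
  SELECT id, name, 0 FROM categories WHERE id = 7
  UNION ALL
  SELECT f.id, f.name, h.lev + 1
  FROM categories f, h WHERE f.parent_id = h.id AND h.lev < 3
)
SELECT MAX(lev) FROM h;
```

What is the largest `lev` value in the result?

3

Base: id=7 (NonFiction) at lev 0.
Iteration 1: rows with parent_id in {7} -> Classical (id 8, lev 1).
Iteration 2: rows with parent_id in {8} -> Sports (id 10, lev 2), Mystery (id 11, lev 2).
Iteration 3: rows with parent_id in {10,11} -> Jazz (id 12, lev 3), Comedy (id 13, lev 3).
Iteration 4: lev < 3 fails for all current rows; recursion stops.
lev values: 0, 1, 2, 2, 3, 3; the maximum is 3.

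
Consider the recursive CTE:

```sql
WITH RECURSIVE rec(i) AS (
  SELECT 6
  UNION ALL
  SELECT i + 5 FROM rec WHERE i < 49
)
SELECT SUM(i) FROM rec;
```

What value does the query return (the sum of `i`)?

285

Base: i=6.
Iteration 1: 6 < 49 holds -> i = 6 + 5 = 11.
Iteration 2: 11 < 49 holds -> i = 11 + 5 = 16.
Iteration 3: 16 < 49 holds -> i = 16 + 5 = 21.
Iteration 4: 21 < 49 holds -> i = 21 + 5 = 26.
Iteration 5: 26 < 49 holds -> i = 26 + 5 = 31.
Iteration 6: 31 < 49 holds -> i = 31 + 5 = 36.
Iteration 7: 36 < 49 holds -> i = 36 + 5 = 41.
Iteration 8: 41 < 49 holds -> i = 41 + 5 = 46.
Iteration 9: 46 < 49 holds -> i = 46 + 5 = 51.
Iteration 10: 51 < 49 fails; recursion stops.
SUM(i) = 6 + 11 + 16 + 21 + 26 + 31 + 36 + 41 + 46 + 51 = 285.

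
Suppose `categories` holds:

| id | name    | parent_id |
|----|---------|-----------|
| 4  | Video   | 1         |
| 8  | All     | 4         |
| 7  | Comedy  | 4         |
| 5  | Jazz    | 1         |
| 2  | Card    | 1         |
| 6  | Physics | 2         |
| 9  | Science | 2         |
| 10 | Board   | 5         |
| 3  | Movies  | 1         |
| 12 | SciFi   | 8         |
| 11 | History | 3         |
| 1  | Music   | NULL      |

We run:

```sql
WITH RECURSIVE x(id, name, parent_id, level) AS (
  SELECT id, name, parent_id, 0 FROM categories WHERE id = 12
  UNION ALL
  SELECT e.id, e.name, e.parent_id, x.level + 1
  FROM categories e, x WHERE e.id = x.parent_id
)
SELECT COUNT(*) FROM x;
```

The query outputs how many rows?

Base: id=12 (SciFi), parent_id=8, level 0.
Iteration 1: join on id=8 -> All (id 8, parent_id=4, level 1).
Iteration 2: join on id=4 -> Video (id 4, parent_id=1, level 2).
Iteration 3: join on id=1 -> Music (id 1, parent_id=NULL, level 3).
Iteration 4: parent_id is NULL; no match; recursion stops.
Total rows emitted: 4.

4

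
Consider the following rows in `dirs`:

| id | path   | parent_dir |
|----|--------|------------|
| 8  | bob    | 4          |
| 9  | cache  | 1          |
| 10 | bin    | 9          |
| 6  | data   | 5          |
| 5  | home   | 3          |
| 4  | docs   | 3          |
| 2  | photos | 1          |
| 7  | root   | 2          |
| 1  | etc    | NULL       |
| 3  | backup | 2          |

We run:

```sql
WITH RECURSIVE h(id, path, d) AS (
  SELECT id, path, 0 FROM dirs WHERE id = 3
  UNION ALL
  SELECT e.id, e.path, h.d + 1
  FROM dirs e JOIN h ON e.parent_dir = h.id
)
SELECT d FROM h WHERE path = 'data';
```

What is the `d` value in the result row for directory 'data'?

2

Base: id=3 (backup) at d 0.
Iteration 1: rows with parent_dir in {3} -> docs (id 4, d 1), home (id 5, d 1).
Iteration 2: rows with parent_dir in {4,5} -> data (id 6, d 2), bob (id 8, d 2).
Iteration 3: no rows with parent_dir in {6,8}; recursion stops.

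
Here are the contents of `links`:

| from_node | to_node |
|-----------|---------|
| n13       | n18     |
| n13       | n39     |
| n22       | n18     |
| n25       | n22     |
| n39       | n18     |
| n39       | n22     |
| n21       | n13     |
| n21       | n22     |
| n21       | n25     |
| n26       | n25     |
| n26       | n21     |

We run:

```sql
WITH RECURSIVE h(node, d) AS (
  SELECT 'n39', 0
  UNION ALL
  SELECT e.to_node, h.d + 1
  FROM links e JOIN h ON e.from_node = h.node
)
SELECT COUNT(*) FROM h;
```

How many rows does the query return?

Base: (n39, d=0).
Iteration 1: edges from {n39} -> (n18, d=1), (n22, d=1).
Iteration 2: edges from {n18,n22} -> (n18, d=2).
Iteration 3: no outgoing edges from {n18}; recursion stops.
Total rows emitted: 4.

4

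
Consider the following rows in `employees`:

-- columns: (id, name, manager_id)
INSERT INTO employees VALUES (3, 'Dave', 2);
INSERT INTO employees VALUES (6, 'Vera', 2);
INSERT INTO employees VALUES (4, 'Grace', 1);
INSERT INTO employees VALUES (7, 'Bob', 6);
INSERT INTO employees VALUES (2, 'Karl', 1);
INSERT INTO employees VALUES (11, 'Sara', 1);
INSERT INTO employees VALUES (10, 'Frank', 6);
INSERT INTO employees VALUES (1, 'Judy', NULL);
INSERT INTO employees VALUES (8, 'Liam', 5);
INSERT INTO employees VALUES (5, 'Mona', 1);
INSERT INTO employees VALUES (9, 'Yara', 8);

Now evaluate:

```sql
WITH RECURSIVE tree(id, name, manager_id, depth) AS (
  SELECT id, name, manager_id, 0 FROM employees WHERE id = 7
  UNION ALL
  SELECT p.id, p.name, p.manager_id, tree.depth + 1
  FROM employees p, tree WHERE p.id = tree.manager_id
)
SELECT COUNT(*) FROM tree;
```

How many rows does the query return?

4

Base: id=7 (Bob), manager_id=6, depth 0.
Iteration 1: join on id=6 -> Vera (id 6, manager_id=2, depth 1).
Iteration 2: join on id=2 -> Karl (id 2, manager_id=1, depth 2).
Iteration 3: join on id=1 -> Judy (id 1, manager_id=NULL, depth 3).
Iteration 4: manager_id is NULL; no match; recursion stops.
Total rows emitted: 4.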